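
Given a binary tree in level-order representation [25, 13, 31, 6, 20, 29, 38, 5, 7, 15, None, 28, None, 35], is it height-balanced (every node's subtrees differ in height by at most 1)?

Tree (level-order array): [25, 13, 31, 6, 20, 29, 38, 5, 7, 15, None, 28, None, 35]
Definition: a tree is height-balanced if, at every node, |h(left) - h(right)| <= 1 (empty subtree has height -1).
Bottom-up per-node check:
  node 5: h_left=-1, h_right=-1, diff=0 [OK], height=0
  node 7: h_left=-1, h_right=-1, diff=0 [OK], height=0
  node 6: h_left=0, h_right=0, diff=0 [OK], height=1
  node 15: h_left=-1, h_right=-1, diff=0 [OK], height=0
  node 20: h_left=0, h_right=-1, diff=1 [OK], height=1
  node 13: h_left=1, h_right=1, diff=0 [OK], height=2
  node 28: h_left=-1, h_right=-1, diff=0 [OK], height=0
  node 29: h_left=0, h_right=-1, diff=1 [OK], height=1
  node 35: h_left=-1, h_right=-1, diff=0 [OK], height=0
  node 38: h_left=0, h_right=-1, diff=1 [OK], height=1
  node 31: h_left=1, h_right=1, diff=0 [OK], height=2
  node 25: h_left=2, h_right=2, diff=0 [OK], height=3
All nodes satisfy the balance condition.
Result: Balanced


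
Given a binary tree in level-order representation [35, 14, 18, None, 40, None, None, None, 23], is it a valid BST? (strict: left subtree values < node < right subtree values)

Level-order array: [35, 14, 18, None, 40, None, None, None, 23]
Validate using subtree bounds (lo, hi): at each node, require lo < value < hi,
then recurse left with hi=value and right with lo=value.
Preorder trace (stopping at first violation):
  at node 35 with bounds (-inf, +inf): OK
  at node 14 with bounds (-inf, 35): OK
  at node 40 with bounds (14, 35): VIOLATION
Node 40 violates its bound: not (14 < 40 < 35).
Result: Not a valid BST


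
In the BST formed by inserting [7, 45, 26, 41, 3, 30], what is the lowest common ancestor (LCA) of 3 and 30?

Tree insertion order: [7, 45, 26, 41, 3, 30]
Tree (level-order array): [7, 3, 45, None, None, 26, None, None, 41, 30]
In a BST, the LCA of p=3, q=30 is the first node v on the
root-to-leaf path with p <= v <= q (go left if both < v, right if both > v).
Walk from root:
  at 7: 3 <= 7 <= 30, this is the LCA
LCA = 7


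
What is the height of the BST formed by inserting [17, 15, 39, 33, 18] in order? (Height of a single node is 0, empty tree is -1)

Insertion order: [17, 15, 39, 33, 18]
Tree (level-order array): [17, 15, 39, None, None, 33, None, 18]
Compute height bottom-up (empty subtree = -1):
  height(15) = 1 + max(-1, -1) = 0
  height(18) = 1 + max(-1, -1) = 0
  height(33) = 1 + max(0, -1) = 1
  height(39) = 1 + max(1, -1) = 2
  height(17) = 1 + max(0, 2) = 3
Height = 3


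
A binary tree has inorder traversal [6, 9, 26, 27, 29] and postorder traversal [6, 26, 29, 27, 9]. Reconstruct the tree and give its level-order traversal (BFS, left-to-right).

Inorder:   [6, 9, 26, 27, 29]
Postorder: [6, 26, 29, 27, 9]
Algorithm: postorder visits root last, so walk postorder right-to-left;
each value is the root of the current inorder slice — split it at that
value, recurse on the right subtree first, then the left.
Recursive splits:
  root=9; inorder splits into left=[6], right=[26, 27, 29]
  root=27; inorder splits into left=[26], right=[29]
  root=29; inorder splits into left=[], right=[]
  root=26; inorder splits into left=[], right=[]
  root=6; inorder splits into left=[], right=[]
Reconstructed level-order: [9, 6, 27, 26, 29]


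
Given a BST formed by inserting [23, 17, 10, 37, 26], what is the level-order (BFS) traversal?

Tree insertion order: [23, 17, 10, 37, 26]
Tree (level-order array): [23, 17, 37, 10, None, 26]
BFS from the root, enqueuing left then right child of each popped node:
  queue [23] -> pop 23, enqueue [17, 37], visited so far: [23]
  queue [17, 37] -> pop 17, enqueue [10], visited so far: [23, 17]
  queue [37, 10] -> pop 37, enqueue [26], visited so far: [23, 17, 37]
  queue [10, 26] -> pop 10, enqueue [none], visited so far: [23, 17, 37, 10]
  queue [26] -> pop 26, enqueue [none], visited so far: [23, 17, 37, 10, 26]
Result: [23, 17, 37, 10, 26]


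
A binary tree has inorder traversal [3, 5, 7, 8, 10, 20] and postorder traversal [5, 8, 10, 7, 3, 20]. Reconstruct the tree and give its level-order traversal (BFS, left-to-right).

Inorder:   [3, 5, 7, 8, 10, 20]
Postorder: [5, 8, 10, 7, 3, 20]
Algorithm: postorder visits root last, so walk postorder right-to-left;
each value is the root of the current inorder slice — split it at that
value, recurse on the right subtree first, then the left.
Recursive splits:
  root=20; inorder splits into left=[3, 5, 7, 8, 10], right=[]
  root=3; inorder splits into left=[], right=[5, 7, 8, 10]
  root=7; inorder splits into left=[5], right=[8, 10]
  root=10; inorder splits into left=[8], right=[]
  root=8; inorder splits into left=[], right=[]
  root=5; inorder splits into left=[], right=[]
Reconstructed level-order: [20, 3, 7, 5, 10, 8]


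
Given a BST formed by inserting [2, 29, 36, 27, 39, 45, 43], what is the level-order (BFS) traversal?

Tree insertion order: [2, 29, 36, 27, 39, 45, 43]
Tree (level-order array): [2, None, 29, 27, 36, None, None, None, 39, None, 45, 43]
BFS from the root, enqueuing left then right child of each popped node:
  queue [2] -> pop 2, enqueue [29], visited so far: [2]
  queue [29] -> pop 29, enqueue [27, 36], visited so far: [2, 29]
  queue [27, 36] -> pop 27, enqueue [none], visited so far: [2, 29, 27]
  queue [36] -> pop 36, enqueue [39], visited so far: [2, 29, 27, 36]
  queue [39] -> pop 39, enqueue [45], visited so far: [2, 29, 27, 36, 39]
  queue [45] -> pop 45, enqueue [43], visited so far: [2, 29, 27, 36, 39, 45]
  queue [43] -> pop 43, enqueue [none], visited so far: [2, 29, 27, 36, 39, 45, 43]
Result: [2, 29, 27, 36, 39, 45, 43]


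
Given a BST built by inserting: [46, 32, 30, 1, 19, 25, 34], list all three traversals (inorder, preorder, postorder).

Tree insertion order: [46, 32, 30, 1, 19, 25, 34]
Tree (level-order array): [46, 32, None, 30, 34, 1, None, None, None, None, 19, None, 25]
Inorder (L, root, R): [1, 19, 25, 30, 32, 34, 46]
Preorder (root, L, R): [46, 32, 30, 1, 19, 25, 34]
Postorder (L, R, root): [25, 19, 1, 30, 34, 32, 46]


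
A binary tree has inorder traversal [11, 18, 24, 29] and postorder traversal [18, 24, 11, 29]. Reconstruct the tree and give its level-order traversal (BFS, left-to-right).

Inorder:   [11, 18, 24, 29]
Postorder: [18, 24, 11, 29]
Algorithm: postorder visits root last, so walk postorder right-to-left;
each value is the root of the current inorder slice — split it at that
value, recurse on the right subtree first, then the left.
Recursive splits:
  root=29; inorder splits into left=[11, 18, 24], right=[]
  root=11; inorder splits into left=[], right=[18, 24]
  root=24; inorder splits into left=[18], right=[]
  root=18; inorder splits into left=[], right=[]
Reconstructed level-order: [29, 11, 24, 18]


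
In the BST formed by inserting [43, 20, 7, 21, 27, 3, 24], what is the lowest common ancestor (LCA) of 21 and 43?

Tree insertion order: [43, 20, 7, 21, 27, 3, 24]
Tree (level-order array): [43, 20, None, 7, 21, 3, None, None, 27, None, None, 24]
In a BST, the LCA of p=21, q=43 is the first node v on the
root-to-leaf path with p <= v <= q (go left if both < v, right if both > v).
Walk from root:
  at 43: 21 <= 43 <= 43, this is the LCA
LCA = 43


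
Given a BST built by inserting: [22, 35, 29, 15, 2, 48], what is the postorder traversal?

Tree insertion order: [22, 35, 29, 15, 2, 48]
Tree (level-order array): [22, 15, 35, 2, None, 29, 48]
Postorder traversal: [2, 15, 29, 48, 35, 22]


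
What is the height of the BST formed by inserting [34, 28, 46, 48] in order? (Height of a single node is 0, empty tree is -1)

Insertion order: [34, 28, 46, 48]
Tree (level-order array): [34, 28, 46, None, None, None, 48]
Compute height bottom-up (empty subtree = -1):
  height(28) = 1 + max(-1, -1) = 0
  height(48) = 1 + max(-1, -1) = 0
  height(46) = 1 + max(-1, 0) = 1
  height(34) = 1 + max(0, 1) = 2
Height = 2


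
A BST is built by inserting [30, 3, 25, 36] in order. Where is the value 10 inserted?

Starting tree (level order): [30, 3, 36, None, 25]
Insertion path: 30 -> 3 -> 25
Result: insert 10 as left child of 25
Final tree (level order): [30, 3, 36, None, 25, None, None, 10]


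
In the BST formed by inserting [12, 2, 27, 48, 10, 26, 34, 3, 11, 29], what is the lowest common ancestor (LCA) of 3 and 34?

Tree insertion order: [12, 2, 27, 48, 10, 26, 34, 3, 11, 29]
Tree (level-order array): [12, 2, 27, None, 10, 26, 48, 3, 11, None, None, 34, None, None, None, None, None, 29]
In a BST, the LCA of p=3, q=34 is the first node v on the
root-to-leaf path with p <= v <= q (go left if both < v, right if both > v).
Walk from root:
  at 12: 3 <= 12 <= 34, this is the LCA
LCA = 12


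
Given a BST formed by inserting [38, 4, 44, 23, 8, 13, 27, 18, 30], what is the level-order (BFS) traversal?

Tree insertion order: [38, 4, 44, 23, 8, 13, 27, 18, 30]
Tree (level-order array): [38, 4, 44, None, 23, None, None, 8, 27, None, 13, None, 30, None, 18]
BFS from the root, enqueuing left then right child of each popped node:
  queue [38] -> pop 38, enqueue [4, 44], visited so far: [38]
  queue [4, 44] -> pop 4, enqueue [23], visited so far: [38, 4]
  queue [44, 23] -> pop 44, enqueue [none], visited so far: [38, 4, 44]
  queue [23] -> pop 23, enqueue [8, 27], visited so far: [38, 4, 44, 23]
  queue [8, 27] -> pop 8, enqueue [13], visited so far: [38, 4, 44, 23, 8]
  queue [27, 13] -> pop 27, enqueue [30], visited so far: [38, 4, 44, 23, 8, 27]
  queue [13, 30] -> pop 13, enqueue [18], visited so far: [38, 4, 44, 23, 8, 27, 13]
  queue [30, 18] -> pop 30, enqueue [none], visited so far: [38, 4, 44, 23, 8, 27, 13, 30]
  queue [18] -> pop 18, enqueue [none], visited so far: [38, 4, 44, 23, 8, 27, 13, 30, 18]
Result: [38, 4, 44, 23, 8, 27, 13, 30, 18]


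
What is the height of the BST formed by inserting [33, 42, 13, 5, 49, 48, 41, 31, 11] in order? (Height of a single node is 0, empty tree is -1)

Insertion order: [33, 42, 13, 5, 49, 48, 41, 31, 11]
Tree (level-order array): [33, 13, 42, 5, 31, 41, 49, None, 11, None, None, None, None, 48]
Compute height bottom-up (empty subtree = -1):
  height(11) = 1 + max(-1, -1) = 0
  height(5) = 1 + max(-1, 0) = 1
  height(31) = 1 + max(-1, -1) = 0
  height(13) = 1 + max(1, 0) = 2
  height(41) = 1 + max(-1, -1) = 0
  height(48) = 1 + max(-1, -1) = 0
  height(49) = 1 + max(0, -1) = 1
  height(42) = 1 + max(0, 1) = 2
  height(33) = 1 + max(2, 2) = 3
Height = 3


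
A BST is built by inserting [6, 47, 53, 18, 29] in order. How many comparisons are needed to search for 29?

Search path for 29: 6 -> 47 -> 18 -> 29
Found: True
Comparisons: 4


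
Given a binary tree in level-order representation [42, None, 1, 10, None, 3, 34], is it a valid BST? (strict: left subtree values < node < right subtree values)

Level-order array: [42, None, 1, 10, None, 3, 34]
Validate using subtree bounds (lo, hi): at each node, require lo < value < hi,
then recurse left with hi=value and right with lo=value.
Preorder trace (stopping at first violation):
  at node 42 with bounds (-inf, +inf): OK
  at node 1 with bounds (42, +inf): VIOLATION
Node 1 violates its bound: not (42 < 1 < +inf).
Result: Not a valid BST


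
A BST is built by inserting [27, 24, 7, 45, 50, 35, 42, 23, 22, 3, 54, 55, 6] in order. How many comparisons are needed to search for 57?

Search path for 57: 27 -> 45 -> 50 -> 54 -> 55
Found: False
Comparisons: 5


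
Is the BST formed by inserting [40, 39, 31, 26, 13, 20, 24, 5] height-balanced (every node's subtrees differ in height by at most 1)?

Tree (level-order array): [40, 39, None, 31, None, 26, None, 13, None, 5, 20, None, None, None, 24]
Definition: a tree is height-balanced if, at every node, |h(left) - h(right)| <= 1 (empty subtree has height -1).
Bottom-up per-node check:
  node 5: h_left=-1, h_right=-1, diff=0 [OK], height=0
  node 24: h_left=-1, h_right=-1, diff=0 [OK], height=0
  node 20: h_left=-1, h_right=0, diff=1 [OK], height=1
  node 13: h_left=0, h_right=1, diff=1 [OK], height=2
  node 26: h_left=2, h_right=-1, diff=3 [FAIL (|2--1|=3 > 1)], height=3
  node 31: h_left=3, h_right=-1, diff=4 [FAIL (|3--1|=4 > 1)], height=4
  node 39: h_left=4, h_right=-1, diff=5 [FAIL (|4--1|=5 > 1)], height=5
  node 40: h_left=5, h_right=-1, diff=6 [FAIL (|5--1|=6 > 1)], height=6
Node 26 violates the condition: |2 - -1| = 3 > 1.
Result: Not balanced


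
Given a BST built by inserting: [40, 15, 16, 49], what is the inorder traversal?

Tree insertion order: [40, 15, 16, 49]
Tree (level-order array): [40, 15, 49, None, 16]
Inorder traversal: [15, 16, 40, 49]


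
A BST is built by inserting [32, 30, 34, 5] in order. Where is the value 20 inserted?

Starting tree (level order): [32, 30, 34, 5]
Insertion path: 32 -> 30 -> 5
Result: insert 20 as right child of 5
Final tree (level order): [32, 30, 34, 5, None, None, None, None, 20]


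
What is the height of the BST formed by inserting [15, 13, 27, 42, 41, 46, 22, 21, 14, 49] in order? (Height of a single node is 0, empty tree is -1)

Insertion order: [15, 13, 27, 42, 41, 46, 22, 21, 14, 49]
Tree (level-order array): [15, 13, 27, None, 14, 22, 42, None, None, 21, None, 41, 46, None, None, None, None, None, 49]
Compute height bottom-up (empty subtree = -1):
  height(14) = 1 + max(-1, -1) = 0
  height(13) = 1 + max(-1, 0) = 1
  height(21) = 1 + max(-1, -1) = 0
  height(22) = 1 + max(0, -1) = 1
  height(41) = 1 + max(-1, -1) = 0
  height(49) = 1 + max(-1, -1) = 0
  height(46) = 1 + max(-1, 0) = 1
  height(42) = 1 + max(0, 1) = 2
  height(27) = 1 + max(1, 2) = 3
  height(15) = 1 + max(1, 3) = 4
Height = 4


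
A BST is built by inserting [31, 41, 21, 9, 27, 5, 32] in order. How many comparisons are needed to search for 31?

Search path for 31: 31
Found: True
Comparisons: 1


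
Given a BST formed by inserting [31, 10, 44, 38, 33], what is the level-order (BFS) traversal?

Tree insertion order: [31, 10, 44, 38, 33]
Tree (level-order array): [31, 10, 44, None, None, 38, None, 33]
BFS from the root, enqueuing left then right child of each popped node:
  queue [31] -> pop 31, enqueue [10, 44], visited so far: [31]
  queue [10, 44] -> pop 10, enqueue [none], visited so far: [31, 10]
  queue [44] -> pop 44, enqueue [38], visited so far: [31, 10, 44]
  queue [38] -> pop 38, enqueue [33], visited so far: [31, 10, 44, 38]
  queue [33] -> pop 33, enqueue [none], visited so far: [31, 10, 44, 38, 33]
Result: [31, 10, 44, 38, 33]


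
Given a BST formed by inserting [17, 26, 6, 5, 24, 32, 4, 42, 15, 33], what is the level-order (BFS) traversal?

Tree insertion order: [17, 26, 6, 5, 24, 32, 4, 42, 15, 33]
Tree (level-order array): [17, 6, 26, 5, 15, 24, 32, 4, None, None, None, None, None, None, 42, None, None, 33]
BFS from the root, enqueuing left then right child of each popped node:
  queue [17] -> pop 17, enqueue [6, 26], visited so far: [17]
  queue [6, 26] -> pop 6, enqueue [5, 15], visited so far: [17, 6]
  queue [26, 5, 15] -> pop 26, enqueue [24, 32], visited so far: [17, 6, 26]
  queue [5, 15, 24, 32] -> pop 5, enqueue [4], visited so far: [17, 6, 26, 5]
  queue [15, 24, 32, 4] -> pop 15, enqueue [none], visited so far: [17, 6, 26, 5, 15]
  queue [24, 32, 4] -> pop 24, enqueue [none], visited so far: [17, 6, 26, 5, 15, 24]
  queue [32, 4] -> pop 32, enqueue [42], visited so far: [17, 6, 26, 5, 15, 24, 32]
  queue [4, 42] -> pop 4, enqueue [none], visited so far: [17, 6, 26, 5, 15, 24, 32, 4]
  queue [42] -> pop 42, enqueue [33], visited so far: [17, 6, 26, 5, 15, 24, 32, 4, 42]
  queue [33] -> pop 33, enqueue [none], visited so far: [17, 6, 26, 5, 15, 24, 32, 4, 42, 33]
Result: [17, 6, 26, 5, 15, 24, 32, 4, 42, 33]


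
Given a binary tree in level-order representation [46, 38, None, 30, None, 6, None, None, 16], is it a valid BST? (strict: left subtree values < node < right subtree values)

Level-order array: [46, 38, None, 30, None, 6, None, None, 16]
Validate using subtree bounds (lo, hi): at each node, require lo < value < hi,
then recurse left with hi=value and right with lo=value.
Preorder trace (stopping at first violation):
  at node 46 with bounds (-inf, +inf): OK
  at node 38 with bounds (-inf, 46): OK
  at node 30 with bounds (-inf, 38): OK
  at node 6 with bounds (-inf, 30): OK
  at node 16 with bounds (6, 30): OK
No violation found at any node.
Result: Valid BST


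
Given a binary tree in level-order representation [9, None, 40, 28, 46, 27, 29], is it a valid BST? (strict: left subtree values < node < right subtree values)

Level-order array: [9, None, 40, 28, 46, 27, 29]
Validate using subtree bounds (lo, hi): at each node, require lo < value < hi,
then recurse left with hi=value and right with lo=value.
Preorder trace (stopping at first violation):
  at node 9 with bounds (-inf, +inf): OK
  at node 40 with bounds (9, +inf): OK
  at node 28 with bounds (9, 40): OK
  at node 27 with bounds (9, 28): OK
  at node 29 with bounds (28, 40): OK
  at node 46 with bounds (40, +inf): OK
No violation found at any node.
Result: Valid BST


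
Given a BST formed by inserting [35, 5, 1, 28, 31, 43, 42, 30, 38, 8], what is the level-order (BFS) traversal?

Tree insertion order: [35, 5, 1, 28, 31, 43, 42, 30, 38, 8]
Tree (level-order array): [35, 5, 43, 1, 28, 42, None, None, None, 8, 31, 38, None, None, None, 30]
BFS from the root, enqueuing left then right child of each popped node:
  queue [35] -> pop 35, enqueue [5, 43], visited so far: [35]
  queue [5, 43] -> pop 5, enqueue [1, 28], visited so far: [35, 5]
  queue [43, 1, 28] -> pop 43, enqueue [42], visited so far: [35, 5, 43]
  queue [1, 28, 42] -> pop 1, enqueue [none], visited so far: [35, 5, 43, 1]
  queue [28, 42] -> pop 28, enqueue [8, 31], visited so far: [35, 5, 43, 1, 28]
  queue [42, 8, 31] -> pop 42, enqueue [38], visited so far: [35, 5, 43, 1, 28, 42]
  queue [8, 31, 38] -> pop 8, enqueue [none], visited so far: [35, 5, 43, 1, 28, 42, 8]
  queue [31, 38] -> pop 31, enqueue [30], visited so far: [35, 5, 43, 1, 28, 42, 8, 31]
  queue [38, 30] -> pop 38, enqueue [none], visited so far: [35, 5, 43, 1, 28, 42, 8, 31, 38]
  queue [30] -> pop 30, enqueue [none], visited so far: [35, 5, 43, 1, 28, 42, 8, 31, 38, 30]
Result: [35, 5, 43, 1, 28, 42, 8, 31, 38, 30]


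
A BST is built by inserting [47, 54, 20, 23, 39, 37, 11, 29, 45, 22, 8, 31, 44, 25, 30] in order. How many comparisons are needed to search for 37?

Search path for 37: 47 -> 20 -> 23 -> 39 -> 37
Found: True
Comparisons: 5


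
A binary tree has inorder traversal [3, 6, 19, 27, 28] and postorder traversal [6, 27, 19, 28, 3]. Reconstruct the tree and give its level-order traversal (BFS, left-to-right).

Inorder:   [3, 6, 19, 27, 28]
Postorder: [6, 27, 19, 28, 3]
Algorithm: postorder visits root last, so walk postorder right-to-left;
each value is the root of the current inorder slice — split it at that
value, recurse on the right subtree first, then the left.
Recursive splits:
  root=3; inorder splits into left=[], right=[6, 19, 27, 28]
  root=28; inorder splits into left=[6, 19, 27], right=[]
  root=19; inorder splits into left=[6], right=[27]
  root=27; inorder splits into left=[], right=[]
  root=6; inorder splits into left=[], right=[]
Reconstructed level-order: [3, 28, 19, 6, 27]


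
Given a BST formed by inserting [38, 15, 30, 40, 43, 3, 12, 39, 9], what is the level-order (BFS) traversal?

Tree insertion order: [38, 15, 30, 40, 43, 3, 12, 39, 9]
Tree (level-order array): [38, 15, 40, 3, 30, 39, 43, None, 12, None, None, None, None, None, None, 9]
BFS from the root, enqueuing left then right child of each popped node:
  queue [38] -> pop 38, enqueue [15, 40], visited so far: [38]
  queue [15, 40] -> pop 15, enqueue [3, 30], visited so far: [38, 15]
  queue [40, 3, 30] -> pop 40, enqueue [39, 43], visited so far: [38, 15, 40]
  queue [3, 30, 39, 43] -> pop 3, enqueue [12], visited so far: [38, 15, 40, 3]
  queue [30, 39, 43, 12] -> pop 30, enqueue [none], visited so far: [38, 15, 40, 3, 30]
  queue [39, 43, 12] -> pop 39, enqueue [none], visited so far: [38, 15, 40, 3, 30, 39]
  queue [43, 12] -> pop 43, enqueue [none], visited so far: [38, 15, 40, 3, 30, 39, 43]
  queue [12] -> pop 12, enqueue [9], visited so far: [38, 15, 40, 3, 30, 39, 43, 12]
  queue [9] -> pop 9, enqueue [none], visited so far: [38, 15, 40, 3, 30, 39, 43, 12, 9]
Result: [38, 15, 40, 3, 30, 39, 43, 12, 9]


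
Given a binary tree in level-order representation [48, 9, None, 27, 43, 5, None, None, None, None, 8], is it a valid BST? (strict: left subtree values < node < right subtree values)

Level-order array: [48, 9, None, 27, 43, 5, None, None, None, None, 8]
Validate using subtree bounds (lo, hi): at each node, require lo < value < hi,
then recurse left with hi=value and right with lo=value.
Preorder trace (stopping at first violation):
  at node 48 with bounds (-inf, +inf): OK
  at node 9 with bounds (-inf, 48): OK
  at node 27 with bounds (-inf, 9): VIOLATION
Node 27 violates its bound: not (-inf < 27 < 9).
Result: Not a valid BST


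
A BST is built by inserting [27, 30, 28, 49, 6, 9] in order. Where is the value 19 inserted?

Starting tree (level order): [27, 6, 30, None, 9, 28, 49]
Insertion path: 27 -> 6 -> 9
Result: insert 19 as right child of 9
Final tree (level order): [27, 6, 30, None, 9, 28, 49, None, 19]


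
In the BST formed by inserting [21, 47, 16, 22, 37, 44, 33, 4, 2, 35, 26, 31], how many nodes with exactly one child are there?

Tree built from: [21, 47, 16, 22, 37, 44, 33, 4, 2, 35, 26, 31]
Tree (level-order array): [21, 16, 47, 4, None, 22, None, 2, None, None, 37, None, None, 33, 44, 26, 35, None, None, None, 31]
Rule: These are nodes with exactly 1 non-null child.
Per-node child counts:
  node 21: 2 child(ren)
  node 16: 1 child(ren)
  node 4: 1 child(ren)
  node 2: 0 child(ren)
  node 47: 1 child(ren)
  node 22: 1 child(ren)
  node 37: 2 child(ren)
  node 33: 2 child(ren)
  node 26: 1 child(ren)
  node 31: 0 child(ren)
  node 35: 0 child(ren)
  node 44: 0 child(ren)
Matching nodes: [16, 4, 47, 22, 26]
Count of nodes with exactly one child: 5


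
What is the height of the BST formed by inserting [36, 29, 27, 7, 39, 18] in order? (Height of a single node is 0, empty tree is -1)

Insertion order: [36, 29, 27, 7, 39, 18]
Tree (level-order array): [36, 29, 39, 27, None, None, None, 7, None, None, 18]
Compute height bottom-up (empty subtree = -1):
  height(18) = 1 + max(-1, -1) = 0
  height(7) = 1 + max(-1, 0) = 1
  height(27) = 1 + max(1, -1) = 2
  height(29) = 1 + max(2, -1) = 3
  height(39) = 1 + max(-1, -1) = 0
  height(36) = 1 + max(3, 0) = 4
Height = 4


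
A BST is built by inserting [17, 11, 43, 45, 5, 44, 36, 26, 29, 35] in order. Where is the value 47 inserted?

Starting tree (level order): [17, 11, 43, 5, None, 36, 45, None, None, 26, None, 44, None, None, 29, None, None, None, 35]
Insertion path: 17 -> 43 -> 45
Result: insert 47 as right child of 45
Final tree (level order): [17, 11, 43, 5, None, 36, 45, None, None, 26, None, 44, 47, None, 29, None, None, None, None, None, 35]


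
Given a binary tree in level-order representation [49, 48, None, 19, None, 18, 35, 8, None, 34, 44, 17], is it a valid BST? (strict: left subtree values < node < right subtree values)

Level-order array: [49, 48, None, 19, None, 18, 35, 8, None, 34, 44, 17]
Validate using subtree bounds (lo, hi): at each node, require lo < value < hi,
then recurse left with hi=value and right with lo=value.
Preorder trace (stopping at first violation):
  at node 49 with bounds (-inf, +inf): OK
  at node 48 with bounds (-inf, 49): OK
  at node 19 with bounds (-inf, 48): OK
  at node 18 with bounds (-inf, 19): OK
  at node 8 with bounds (-inf, 18): OK
  at node 17 with bounds (-inf, 8): VIOLATION
Node 17 violates its bound: not (-inf < 17 < 8).
Result: Not a valid BST


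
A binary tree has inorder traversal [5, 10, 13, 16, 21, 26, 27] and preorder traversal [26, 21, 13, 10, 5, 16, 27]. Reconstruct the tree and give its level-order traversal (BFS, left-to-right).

Inorder:  [5, 10, 13, 16, 21, 26, 27]
Preorder: [26, 21, 13, 10, 5, 16, 27]
Algorithm: preorder visits root first, so consume preorder in order;
for each root, split the current inorder slice at that value into
left-subtree inorder and right-subtree inorder, then recurse.
Recursive splits:
  root=26; inorder splits into left=[5, 10, 13, 16, 21], right=[27]
  root=21; inorder splits into left=[5, 10, 13, 16], right=[]
  root=13; inorder splits into left=[5, 10], right=[16]
  root=10; inorder splits into left=[5], right=[]
  root=5; inorder splits into left=[], right=[]
  root=16; inorder splits into left=[], right=[]
  root=27; inorder splits into left=[], right=[]
Reconstructed level-order: [26, 21, 27, 13, 10, 16, 5]


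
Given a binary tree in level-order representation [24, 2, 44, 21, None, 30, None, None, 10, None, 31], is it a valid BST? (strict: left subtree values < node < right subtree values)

Level-order array: [24, 2, 44, 21, None, 30, None, None, 10, None, 31]
Validate using subtree bounds (lo, hi): at each node, require lo < value < hi,
then recurse left with hi=value and right with lo=value.
Preorder trace (stopping at first violation):
  at node 24 with bounds (-inf, +inf): OK
  at node 2 with bounds (-inf, 24): OK
  at node 21 with bounds (-inf, 2): VIOLATION
Node 21 violates its bound: not (-inf < 21 < 2).
Result: Not a valid BST


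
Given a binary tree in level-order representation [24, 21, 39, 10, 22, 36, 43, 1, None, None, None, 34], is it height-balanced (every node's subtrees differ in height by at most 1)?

Tree (level-order array): [24, 21, 39, 10, 22, 36, 43, 1, None, None, None, 34]
Definition: a tree is height-balanced if, at every node, |h(left) - h(right)| <= 1 (empty subtree has height -1).
Bottom-up per-node check:
  node 1: h_left=-1, h_right=-1, diff=0 [OK], height=0
  node 10: h_left=0, h_right=-1, diff=1 [OK], height=1
  node 22: h_left=-1, h_right=-1, diff=0 [OK], height=0
  node 21: h_left=1, h_right=0, diff=1 [OK], height=2
  node 34: h_left=-1, h_right=-1, diff=0 [OK], height=0
  node 36: h_left=0, h_right=-1, diff=1 [OK], height=1
  node 43: h_left=-1, h_right=-1, diff=0 [OK], height=0
  node 39: h_left=1, h_right=0, diff=1 [OK], height=2
  node 24: h_left=2, h_right=2, diff=0 [OK], height=3
All nodes satisfy the balance condition.
Result: Balanced


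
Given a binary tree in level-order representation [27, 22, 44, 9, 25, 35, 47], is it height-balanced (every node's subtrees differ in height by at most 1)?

Tree (level-order array): [27, 22, 44, 9, 25, 35, 47]
Definition: a tree is height-balanced if, at every node, |h(left) - h(right)| <= 1 (empty subtree has height -1).
Bottom-up per-node check:
  node 9: h_left=-1, h_right=-1, diff=0 [OK], height=0
  node 25: h_left=-1, h_right=-1, diff=0 [OK], height=0
  node 22: h_left=0, h_right=0, diff=0 [OK], height=1
  node 35: h_left=-1, h_right=-1, diff=0 [OK], height=0
  node 47: h_left=-1, h_right=-1, diff=0 [OK], height=0
  node 44: h_left=0, h_right=0, diff=0 [OK], height=1
  node 27: h_left=1, h_right=1, diff=0 [OK], height=2
All nodes satisfy the balance condition.
Result: Balanced


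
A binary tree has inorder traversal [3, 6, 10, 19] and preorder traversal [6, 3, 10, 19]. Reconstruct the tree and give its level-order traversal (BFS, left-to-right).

Inorder:  [3, 6, 10, 19]
Preorder: [6, 3, 10, 19]
Algorithm: preorder visits root first, so consume preorder in order;
for each root, split the current inorder slice at that value into
left-subtree inorder and right-subtree inorder, then recurse.
Recursive splits:
  root=6; inorder splits into left=[3], right=[10, 19]
  root=3; inorder splits into left=[], right=[]
  root=10; inorder splits into left=[], right=[19]
  root=19; inorder splits into left=[], right=[]
Reconstructed level-order: [6, 3, 10, 19]


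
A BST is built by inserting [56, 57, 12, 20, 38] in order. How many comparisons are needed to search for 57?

Search path for 57: 56 -> 57
Found: True
Comparisons: 2


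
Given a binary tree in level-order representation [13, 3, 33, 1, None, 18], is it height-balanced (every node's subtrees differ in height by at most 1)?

Tree (level-order array): [13, 3, 33, 1, None, 18]
Definition: a tree is height-balanced if, at every node, |h(left) - h(right)| <= 1 (empty subtree has height -1).
Bottom-up per-node check:
  node 1: h_left=-1, h_right=-1, diff=0 [OK], height=0
  node 3: h_left=0, h_right=-1, diff=1 [OK], height=1
  node 18: h_left=-1, h_right=-1, diff=0 [OK], height=0
  node 33: h_left=0, h_right=-1, diff=1 [OK], height=1
  node 13: h_left=1, h_right=1, diff=0 [OK], height=2
All nodes satisfy the balance condition.
Result: Balanced


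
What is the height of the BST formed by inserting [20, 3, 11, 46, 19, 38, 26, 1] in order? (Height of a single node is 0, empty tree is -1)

Insertion order: [20, 3, 11, 46, 19, 38, 26, 1]
Tree (level-order array): [20, 3, 46, 1, 11, 38, None, None, None, None, 19, 26]
Compute height bottom-up (empty subtree = -1):
  height(1) = 1 + max(-1, -1) = 0
  height(19) = 1 + max(-1, -1) = 0
  height(11) = 1 + max(-1, 0) = 1
  height(3) = 1 + max(0, 1) = 2
  height(26) = 1 + max(-1, -1) = 0
  height(38) = 1 + max(0, -1) = 1
  height(46) = 1 + max(1, -1) = 2
  height(20) = 1 + max(2, 2) = 3
Height = 3


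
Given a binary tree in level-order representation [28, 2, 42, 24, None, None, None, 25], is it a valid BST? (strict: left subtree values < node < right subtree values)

Level-order array: [28, 2, 42, 24, None, None, None, 25]
Validate using subtree bounds (lo, hi): at each node, require lo < value < hi,
then recurse left with hi=value and right with lo=value.
Preorder trace (stopping at first violation):
  at node 28 with bounds (-inf, +inf): OK
  at node 2 with bounds (-inf, 28): OK
  at node 24 with bounds (-inf, 2): VIOLATION
Node 24 violates its bound: not (-inf < 24 < 2).
Result: Not a valid BST


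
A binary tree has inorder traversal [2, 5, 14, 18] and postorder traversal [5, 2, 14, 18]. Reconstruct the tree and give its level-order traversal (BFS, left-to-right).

Inorder:   [2, 5, 14, 18]
Postorder: [5, 2, 14, 18]
Algorithm: postorder visits root last, so walk postorder right-to-left;
each value is the root of the current inorder slice — split it at that
value, recurse on the right subtree first, then the left.
Recursive splits:
  root=18; inorder splits into left=[2, 5, 14], right=[]
  root=14; inorder splits into left=[2, 5], right=[]
  root=2; inorder splits into left=[], right=[5]
  root=5; inorder splits into left=[], right=[]
Reconstructed level-order: [18, 14, 2, 5]


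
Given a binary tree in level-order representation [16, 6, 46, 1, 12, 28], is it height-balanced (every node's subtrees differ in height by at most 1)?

Tree (level-order array): [16, 6, 46, 1, 12, 28]
Definition: a tree is height-balanced if, at every node, |h(left) - h(right)| <= 1 (empty subtree has height -1).
Bottom-up per-node check:
  node 1: h_left=-1, h_right=-1, diff=0 [OK], height=0
  node 12: h_left=-1, h_right=-1, diff=0 [OK], height=0
  node 6: h_left=0, h_right=0, diff=0 [OK], height=1
  node 28: h_left=-1, h_right=-1, diff=0 [OK], height=0
  node 46: h_left=0, h_right=-1, diff=1 [OK], height=1
  node 16: h_left=1, h_right=1, diff=0 [OK], height=2
All nodes satisfy the balance condition.
Result: Balanced


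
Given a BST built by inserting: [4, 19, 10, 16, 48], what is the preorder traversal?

Tree insertion order: [4, 19, 10, 16, 48]
Tree (level-order array): [4, None, 19, 10, 48, None, 16]
Preorder traversal: [4, 19, 10, 16, 48]


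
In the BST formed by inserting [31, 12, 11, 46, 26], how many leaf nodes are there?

Tree built from: [31, 12, 11, 46, 26]
Tree (level-order array): [31, 12, 46, 11, 26]
Rule: A leaf has 0 children.
Per-node child counts:
  node 31: 2 child(ren)
  node 12: 2 child(ren)
  node 11: 0 child(ren)
  node 26: 0 child(ren)
  node 46: 0 child(ren)
Matching nodes: [11, 26, 46]
Count of leaf nodes: 3


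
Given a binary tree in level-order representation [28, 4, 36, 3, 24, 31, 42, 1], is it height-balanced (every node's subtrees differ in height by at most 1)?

Tree (level-order array): [28, 4, 36, 3, 24, 31, 42, 1]
Definition: a tree is height-balanced if, at every node, |h(left) - h(right)| <= 1 (empty subtree has height -1).
Bottom-up per-node check:
  node 1: h_left=-1, h_right=-1, diff=0 [OK], height=0
  node 3: h_left=0, h_right=-1, diff=1 [OK], height=1
  node 24: h_left=-1, h_right=-1, diff=0 [OK], height=0
  node 4: h_left=1, h_right=0, diff=1 [OK], height=2
  node 31: h_left=-1, h_right=-1, diff=0 [OK], height=0
  node 42: h_left=-1, h_right=-1, diff=0 [OK], height=0
  node 36: h_left=0, h_right=0, diff=0 [OK], height=1
  node 28: h_left=2, h_right=1, diff=1 [OK], height=3
All nodes satisfy the balance condition.
Result: Balanced


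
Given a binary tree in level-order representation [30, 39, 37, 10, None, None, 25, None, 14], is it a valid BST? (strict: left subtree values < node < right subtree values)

Level-order array: [30, 39, 37, 10, None, None, 25, None, 14]
Validate using subtree bounds (lo, hi): at each node, require lo < value < hi,
then recurse left with hi=value and right with lo=value.
Preorder trace (stopping at first violation):
  at node 30 with bounds (-inf, +inf): OK
  at node 39 with bounds (-inf, 30): VIOLATION
Node 39 violates its bound: not (-inf < 39 < 30).
Result: Not a valid BST


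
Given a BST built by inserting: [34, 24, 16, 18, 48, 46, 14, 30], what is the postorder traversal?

Tree insertion order: [34, 24, 16, 18, 48, 46, 14, 30]
Tree (level-order array): [34, 24, 48, 16, 30, 46, None, 14, 18]
Postorder traversal: [14, 18, 16, 30, 24, 46, 48, 34]


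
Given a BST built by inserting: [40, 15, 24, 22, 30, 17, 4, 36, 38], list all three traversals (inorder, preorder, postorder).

Tree insertion order: [40, 15, 24, 22, 30, 17, 4, 36, 38]
Tree (level-order array): [40, 15, None, 4, 24, None, None, 22, 30, 17, None, None, 36, None, None, None, 38]
Inorder (L, root, R): [4, 15, 17, 22, 24, 30, 36, 38, 40]
Preorder (root, L, R): [40, 15, 4, 24, 22, 17, 30, 36, 38]
Postorder (L, R, root): [4, 17, 22, 38, 36, 30, 24, 15, 40]


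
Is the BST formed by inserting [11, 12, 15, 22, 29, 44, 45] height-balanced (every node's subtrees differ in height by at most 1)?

Tree (level-order array): [11, None, 12, None, 15, None, 22, None, 29, None, 44, None, 45]
Definition: a tree is height-balanced if, at every node, |h(left) - h(right)| <= 1 (empty subtree has height -1).
Bottom-up per-node check:
  node 45: h_left=-1, h_right=-1, diff=0 [OK], height=0
  node 44: h_left=-1, h_right=0, diff=1 [OK], height=1
  node 29: h_left=-1, h_right=1, diff=2 [FAIL (|-1-1|=2 > 1)], height=2
  node 22: h_left=-1, h_right=2, diff=3 [FAIL (|-1-2|=3 > 1)], height=3
  node 15: h_left=-1, h_right=3, diff=4 [FAIL (|-1-3|=4 > 1)], height=4
  node 12: h_left=-1, h_right=4, diff=5 [FAIL (|-1-4|=5 > 1)], height=5
  node 11: h_left=-1, h_right=5, diff=6 [FAIL (|-1-5|=6 > 1)], height=6
Node 29 violates the condition: |-1 - 1| = 2 > 1.
Result: Not balanced


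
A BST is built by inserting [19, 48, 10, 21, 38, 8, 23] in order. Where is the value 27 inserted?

Starting tree (level order): [19, 10, 48, 8, None, 21, None, None, None, None, 38, 23]
Insertion path: 19 -> 48 -> 21 -> 38 -> 23
Result: insert 27 as right child of 23
Final tree (level order): [19, 10, 48, 8, None, 21, None, None, None, None, 38, 23, None, None, 27]


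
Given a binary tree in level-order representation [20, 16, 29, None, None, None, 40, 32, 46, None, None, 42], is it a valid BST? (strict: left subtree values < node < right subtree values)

Level-order array: [20, 16, 29, None, None, None, 40, 32, 46, None, None, 42]
Validate using subtree bounds (lo, hi): at each node, require lo < value < hi,
then recurse left with hi=value and right with lo=value.
Preorder trace (stopping at first violation):
  at node 20 with bounds (-inf, +inf): OK
  at node 16 with bounds (-inf, 20): OK
  at node 29 with bounds (20, +inf): OK
  at node 40 with bounds (29, +inf): OK
  at node 32 with bounds (29, 40): OK
  at node 46 with bounds (40, +inf): OK
  at node 42 with bounds (40, 46): OK
No violation found at any node.
Result: Valid BST


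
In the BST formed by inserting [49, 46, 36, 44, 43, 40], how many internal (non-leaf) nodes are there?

Tree built from: [49, 46, 36, 44, 43, 40]
Tree (level-order array): [49, 46, None, 36, None, None, 44, 43, None, 40]
Rule: An internal node has at least one child.
Per-node child counts:
  node 49: 1 child(ren)
  node 46: 1 child(ren)
  node 36: 1 child(ren)
  node 44: 1 child(ren)
  node 43: 1 child(ren)
  node 40: 0 child(ren)
Matching nodes: [49, 46, 36, 44, 43]
Count of internal (non-leaf) nodes: 5


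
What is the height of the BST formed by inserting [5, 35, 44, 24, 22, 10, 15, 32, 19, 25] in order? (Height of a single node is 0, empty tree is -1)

Insertion order: [5, 35, 44, 24, 22, 10, 15, 32, 19, 25]
Tree (level-order array): [5, None, 35, 24, 44, 22, 32, None, None, 10, None, 25, None, None, 15, None, None, None, 19]
Compute height bottom-up (empty subtree = -1):
  height(19) = 1 + max(-1, -1) = 0
  height(15) = 1 + max(-1, 0) = 1
  height(10) = 1 + max(-1, 1) = 2
  height(22) = 1 + max(2, -1) = 3
  height(25) = 1 + max(-1, -1) = 0
  height(32) = 1 + max(0, -1) = 1
  height(24) = 1 + max(3, 1) = 4
  height(44) = 1 + max(-1, -1) = 0
  height(35) = 1 + max(4, 0) = 5
  height(5) = 1 + max(-1, 5) = 6
Height = 6


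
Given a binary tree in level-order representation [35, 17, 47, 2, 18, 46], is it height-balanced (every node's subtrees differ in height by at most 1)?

Tree (level-order array): [35, 17, 47, 2, 18, 46]
Definition: a tree is height-balanced if, at every node, |h(left) - h(right)| <= 1 (empty subtree has height -1).
Bottom-up per-node check:
  node 2: h_left=-1, h_right=-1, diff=0 [OK], height=0
  node 18: h_left=-1, h_right=-1, diff=0 [OK], height=0
  node 17: h_left=0, h_right=0, diff=0 [OK], height=1
  node 46: h_left=-1, h_right=-1, diff=0 [OK], height=0
  node 47: h_left=0, h_right=-1, diff=1 [OK], height=1
  node 35: h_left=1, h_right=1, diff=0 [OK], height=2
All nodes satisfy the balance condition.
Result: Balanced


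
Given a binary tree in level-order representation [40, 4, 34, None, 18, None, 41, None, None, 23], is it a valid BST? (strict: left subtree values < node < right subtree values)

Level-order array: [40, 4, 34, None, 18, None, 41, None, None, 23]
Validate using subtree bounds (lo, hi): at each node, require lo < value < hi,
then recurse left with hi=value and right with lo=value.
Preorder trace (stopping at first violation):
  at node 40 with bounds (-inf, +inf): OK
  at node 4 with bounds (-inf, 40): OK
  at node 18 with bounds (4, 40): OK
  at node 34 with bounds (40, +inf): VIOLATION
Node 34 violates its bound: not (40 < 34 < +inf).
Result: Not a valid BST


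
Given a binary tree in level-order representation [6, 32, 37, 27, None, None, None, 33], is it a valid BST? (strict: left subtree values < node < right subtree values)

Level-order array: [6, 32, 37, 27, None, None, None, 33]
Validate using subtree bounds (lo, hi): at each node, require lo < value < hi,
then recurse left with hi=value and right with lo=value.
Preorder trace (stopping at first violation):
  at node 6 with bounds (-inf, +inf): OK
  at node 32 with bounds (-inf, 6): VIOLATION
Node 32 violates its bound: not (-inf < 32 < 6).
Result: Not a valid BST


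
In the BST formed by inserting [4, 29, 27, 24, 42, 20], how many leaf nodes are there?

Tree built from: [4, 29, 27, 24, 42, 20]
Tree (level-order array): [4, None, 29, 27, 42, 24, None, None, None, 20]
Rule: A leaf has 0 children.
Per-node child counts:
  node 4: 1 child(ren)
  node 29: 2 child(ren)
  node 27: 1 child(ren)
  node 24: 1 child(ren)
  node 20: 0 child(ren)
  node 42: 0 child(ren)
Matching nodes: [20, 42]
Count of leaf nodes: 2


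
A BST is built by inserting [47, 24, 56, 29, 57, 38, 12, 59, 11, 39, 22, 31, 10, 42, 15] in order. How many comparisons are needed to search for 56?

Search path for 56: 47 -> 56
Found: True
Comparisons: 2
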